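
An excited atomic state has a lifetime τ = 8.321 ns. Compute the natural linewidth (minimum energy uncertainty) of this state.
39.551 neV

Using the energy-time uncertainty principle:
ΔEΔt ≥ ℏ/2

The lifetime τ represents the time uncertainty Δt.
The natural linewidth (minimum energy uncertainty) is:

ΔE = ℏ/(2τ)
ΔE = (1.055e-34 J·s) / (2 × 8.321e-09 s)
ΔE = 6.337e-27 J = 39.551 neV

This natural linewidth limits the precision of spectroscopic measurements.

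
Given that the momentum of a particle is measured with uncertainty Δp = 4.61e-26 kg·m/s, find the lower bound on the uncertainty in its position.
1.144 nm

Using the Heisenberg uncertainty principle:
ΔxΔp ≥ ℏ/2

The minimum uncertainty in position is:
Δx_min = ℏ/(2Δp)
Δx_min = (1.055e-34 J·s) / (2 × 4.610e-26 kg·m/s)
Δx_min = 1.144e-09 m = 1.144 nm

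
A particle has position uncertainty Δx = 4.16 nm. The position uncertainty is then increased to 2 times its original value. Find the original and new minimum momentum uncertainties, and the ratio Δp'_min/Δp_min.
Original Δp_min = 1.268 × 10^-26 kg·m/s; new Δp'_min = 6.338 × 10^-27 kg·m/s; ratio Δp'_min/Δp_min = 1/2.

From the uncertainty principle ΔxΔp ≥ ℏ/2, the minimum momentum uncertainty is Δp_min = ℏ/(2Δx).

Original (Δx = 4.16 nm = 4.160e-09 m):
Δp_min = (1.055e-34 J·s)/(2 × 4.160e-09 m) = 1.268e-26 kg·m/s

When Δx → 2Δx:
Δp'_min = ℏ/(2 × 2Δx) = (1/2) × ℏ/(2Δx) = (1/2) × Δp_min
Δp'_min = 1/2 × 1.268e-26 kg·m/s = 6.338e-27 kg·m/s

Since Δp_min ∝ 1/Δx, when Δx is increased to 2 times its original value, Δp_min decreases to 1/2 of its original value.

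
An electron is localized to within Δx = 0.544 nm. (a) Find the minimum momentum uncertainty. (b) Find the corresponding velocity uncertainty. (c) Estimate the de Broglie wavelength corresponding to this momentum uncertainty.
(a) Δp_min = 9.693 × 10^-26 kg·m/s
(b) Δv_min = 106.404 km/s
(c) λ_dB = 6.836 nm

Step-by-step:

(a) From the uncertainty principle:
Δp_min = ℏ/(2Δx) = (1.055e-34 J·s)/(2 × 5.440e-10 m) = 9.693e-26 kg·m/s

(b) The velocity uncertainty:
Δv = Δp/m = (9.693e-26 kg·m/s)/(9.109e-31 kg) = 1.064e+05 m/s = 106.404 km/s

(c) The de Broglie wavelength for this momentum:
λ = h/p = (6.626e-34 J·s)/(9.693e-26 kg·m/s) = 6.836e-09 m = 6.836 nm

Note: The de Broglie wavelength is comparable to the localization size, as expected from wave-particle duality.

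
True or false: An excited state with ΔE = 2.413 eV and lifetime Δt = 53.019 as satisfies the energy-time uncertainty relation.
No, it violates the uncertainty relation.

Calculate the product ΔEΔt:
ΔE = 2.413 eV = 3.866e-19 J
ΔEΔt = (3.866e-19 J) × (5.302e-17 s)
ΔEΔt = 2.050e-35 J·s

Compare to the minimum allowed value ℏ/2:
ℏ/2 = 5.273e-35 J·s

Since ΔEΔt = 2.050e-35 J·s < 5.273e-35 J·s = ℏ/2,
this violates the uncertainty relation.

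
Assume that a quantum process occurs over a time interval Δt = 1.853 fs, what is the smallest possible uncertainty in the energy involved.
177.607 meV

Using the energy-time uncertainty principle:
ΔEΔt ≥ ℏ/2

The minimum uncertainty in energy is:
ΔE_min = ℏ/(2Δt)
ΔE_min = (1.055e-34 J·s) / (2 × 1.853e-15 s)
ΔE_min = 2.846e-20 J = 177.607 meV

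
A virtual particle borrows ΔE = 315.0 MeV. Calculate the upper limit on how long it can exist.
1.045 ys

Using the energy-time uncertainty principle:
ΔEΔt ≥ ℏ/2

For a virtual particle borrowing energy ΔE, the maximum lifetime is:
Δt_max = ℏ/(2ΔE)

Converting energy:
ΔE = 315.0 MeV = 5.047e-11 J

Δt_max = (1.055e-34 J·s) / (2 × 5.047e-11 J)
Δt_max = 1.045e-24 s = 1.045 ys

Virtual particles with higher borrowed energy exist for shorter times.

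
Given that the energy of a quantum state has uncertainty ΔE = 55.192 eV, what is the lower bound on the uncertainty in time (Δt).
5.963 as

Using the energy-time uncertainty principle:
ΔEΔt ≥ ℏ/2

The minimum uncertainty in time is:
Δt_min = ℏ/(2ΔE)
Δt_min = (1.055e-34 J·s) / (2 × 8.843e-18 J)
Δt_min = 5.963e-18 s = 5.963 as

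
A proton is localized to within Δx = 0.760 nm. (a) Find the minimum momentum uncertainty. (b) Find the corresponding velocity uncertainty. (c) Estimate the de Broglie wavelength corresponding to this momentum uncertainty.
(a) Δp_min = 6.938 × 10^-26 kg·m/s
(b) Δv_min = 41.480 m/s
(c) λ_dB = 9.550 nm

Step-by-step:

(a) From the uncertainty principle:
Δp_min = ℏ/(2Δx) = (1.055e-34 J·s)/(2 × 7.600e-10 m) = 6.938e-26 kg·m/s

(b) The velocity uncertainty:
Δv = Δp/m = (6.938e-26 kg·m/s)/(1.673e-27 kg) = 4.148e+01 m/s = 41.480 m/s

(c) The de Broglie wavelength for this momentum:
λ = h/p = (6.626e-34 J·s)/(6.938e-26 kg·m/s) = 9.550e-09 m = 9.550 nm

Note: The de Broglie wavelength is comparable to the localization size, as expected from wave-particle duality.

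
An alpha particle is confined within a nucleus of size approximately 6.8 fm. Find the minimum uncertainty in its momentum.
7.754 × 10^-21 kg·m/s

Using the Heisenberg uncertainty principle:
ΔxΔp ≥ ℏ/2

With Δx ≈ L = 6.800e-15 m (the confinement size):
Δp_min = ℏ/(2Δx)
Δp_min = (1.055e-34 J·s) / (2 × 6.800e-15 m)
Δp_min = 7.754e-21 kg·m/s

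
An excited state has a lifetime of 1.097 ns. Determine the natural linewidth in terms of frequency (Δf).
72.541 MHz

Using the energy-time uncertainty principle and E = hf:
ΔEΔt ≥ ℏ/2
hΔf·Δt ≥ ℏ/2

The minimum frequency uncertainty is:
Δf = ℏ/(2hτ) = 1/(4πτ)
Δf = 1/(4π × 1.097e-09 s)
Δf = 7.254e+07 Hz = 72.541 MHz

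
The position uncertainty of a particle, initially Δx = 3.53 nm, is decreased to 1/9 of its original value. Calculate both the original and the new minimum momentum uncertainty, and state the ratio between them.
Original Δp_min = 1.494 × 10^-26 kg·m/s; new Δp'_min = 1.344 × 10^-25 kg·m/s; ratio Δp'_min/Δp_min = 9.

From the uncertainty principle ΔxΔp ≥ ℏ/2, the minimum momentum uncertainty is Δp_min = ℏ/(2Δx).

Original (Δx = 3.53 nm = 3.530e-09 m):
Δp_min = (1.055e-34 J·s)/(2 × 3.530e-09 m) = 1.494e-26 kg·m/s

When Δx → (1/9)Δx:
Δp'_min = ℏ/(2 × (1/9)Δx) = 9 × ℏ/(2Δx) = 9 × Δp_min
Δp'_min = 9 × 1.494e-26 kg·m/s = 1.344e-25 kg·m/s

Since Δp_min ∝ 1/Δx, when Δx is decreased to 1/9 of its original value, Δp_min increases to 9 times its original value.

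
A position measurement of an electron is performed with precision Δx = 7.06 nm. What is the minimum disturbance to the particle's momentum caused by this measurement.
7.469 × 10^-27 kg·m/s

The uncertainty principle implies that measuring position disturbs momentum:
ΔxΔp ≥ ℏ/2

When we measure position with precision Δx, we necessarily introduce a momentum uncertainty:
Δp ≥ ℏ/(2Δx)
Δp_min = (1.055e-34 J·s) / (2 × 7.060e-09 m)
Δp_min = 7.469e-27 kg·m/s

The more precisely we measure position, the greater the momentum disturbance.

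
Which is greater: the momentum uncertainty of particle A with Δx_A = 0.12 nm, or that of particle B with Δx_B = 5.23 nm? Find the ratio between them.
Particle A has the larger minimum momentum uncertainty, by a factor of 43.58.

For each particle, the minimum momentum uncertainty is Δp_min = ℏ/(2Δx):

Particle A: Δp_A = ℏ/(2×1.200e-10 m) = 4.394e-25 kg·m/s
Particle B: Δp_B = ℏ/(2×5.230e-09 m) = 1.008e-26 kg·m/s

Ratio: Δp_A/Δp_B = 43.58

Since Δp_min ∝ 1/Δx, the particle with smaller position uncertainty (A) has larger momentum uncertainty.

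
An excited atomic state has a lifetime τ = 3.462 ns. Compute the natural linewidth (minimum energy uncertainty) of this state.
95.062 neV

Using the energy-time uncertainty principle:
ΔEΔt ≥ ℏ/2

The lifetime τ represents the time uncertainty Δt.
The natural linewidth (minimum energy uncertainty) is:

ΔE = ℏ/(2τ)
ΔE = (1.055e-34 J·s) / (2 × 3.462e-09 s)
ΔE = 1.523e-26 J = 95.062 neV

This natural linewidth limits the precision of spectroscopic measurements.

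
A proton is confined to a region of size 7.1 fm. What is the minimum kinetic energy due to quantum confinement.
102.905 keV

Using the uncertainty principle:

1. Position uncertainty: Δx ≈ 7.100e-15 m
2. Minimum momentum uncertainty: Δp = ℏ/(2Δx) = 7.427e-21 kg·m/s
3. Minimum kinetic energy:
   KE = (Δp)²/(2m) = (7.427e-21)²/(2 × 1.673e-27 kg)
   KE = 1.649e-14 J = 102.905 keV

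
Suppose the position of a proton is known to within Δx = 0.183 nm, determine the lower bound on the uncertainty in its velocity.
172.265 m/s

Using the Heisenberg uncertainty principle and Δp = mΔv:
ΔxΔp ≥ ℏ/2
Δx(mΔv) ≥ ℏ/2

The minimum uncertainty in velocity is:
Δv_min = ℏ/(2mΔx)
Δv_min = (1.055e-34 J·s) / (2 × 1.673e-27 kg × 1.830e-10 m)
Δv_min = 1.723e+02 m/s = 172.265 m/s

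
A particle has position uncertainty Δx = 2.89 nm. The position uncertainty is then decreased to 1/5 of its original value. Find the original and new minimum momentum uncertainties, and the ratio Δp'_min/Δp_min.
Original Δp_min = 1.825 × 10^-26 kg·m/s; new Δp'_min = 9.123 × 10^-26 kg·m/s; ratio Δp'_min/Δp_min = 5.

From the uncertainty principle ΔxΔp ≥ ℏ/2, the minimum momentum uncertainty is Δp_min = ℏ/(2Δx).

Original (Δx = 2.89 nm = 2.890e-09 m):
Δp_min = (1.055e-34 J·s)/(2 × 2.890e-09 m) = 1.825e-26 kg·m/s

When Δx → (1/5)Δx:
Δp'_min = ℏ/(2 × (1/5)Δx) = 5 × ℏ/(2Δx) = 5 × Δp_min
Δp'_min = 5 × 1.825e-26 kg·m/s = 9.123e-26 kg·m/s

Since Δp_min ∝ 1/Δx, when Δx is decreased to 1/5 of its original value, Δp_min increases to 5 times its original value.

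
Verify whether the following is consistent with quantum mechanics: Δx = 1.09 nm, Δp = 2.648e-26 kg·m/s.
No, it violates the uncertainty principle (impossible measurement).

Calculate the product ΔxΔp:
ΔxΔp = (1.090e-09 m) × (2.648e-26 kg·m/s)
ΔxΔp = 2.886e-35 J·s

Compare to the minimum allowed value ℏ/2:
ℏ/2 = 5.273e-35 J·s

Since ΔxΔp = 2.886e-35 J·s < 5.273e-35 J·s = ℏ/2,
the measurement violates the uncertainty principle.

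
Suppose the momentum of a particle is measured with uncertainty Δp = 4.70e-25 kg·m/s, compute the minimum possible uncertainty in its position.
112.188 pm

Using the Heisenberg uncertainty principle:
ΔxΔp ≥ ℏ/2

The minimum uncertainty in position is:
Δx_min = ℏ/(2Δp)
Δx_min = (1.055e-34 J·s) / (2 × 4.700e-25 kg·m/s)
Δx_min = 1.122e-10 m = 112.188 pm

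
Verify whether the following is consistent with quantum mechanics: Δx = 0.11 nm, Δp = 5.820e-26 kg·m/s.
No, it violates the uncertainty principle (impossible measurement).

Calculate the product ΔxΔp:
ΔxΔp = (1.100e-10 m) × (5.820e-26 kg·m/s)
ΔxΔp = 6.402e-36 J·s

Compare to the minimum allowed value ℏ/2:
ℏ/2 = 5.273e-35 J·s

Since ΔxΔp = 6.402e-36 J·s < 5.273e-35 J·s = ℏ/2,
the measurement violates the uncertainty principle.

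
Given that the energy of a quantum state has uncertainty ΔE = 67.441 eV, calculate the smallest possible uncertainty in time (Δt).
4.880 as

Using the energy-time uncertainty principle:
ΔEΔt ≥ ℏ/2

The minimum uncertainty in time is:
Δt_min = ℏ/(2ΔE)
Δt_min = (1.055e-34 J·s) / (2 × 1.081e-17 J)
Δt_min = 4.880e-18 s = 4.880 as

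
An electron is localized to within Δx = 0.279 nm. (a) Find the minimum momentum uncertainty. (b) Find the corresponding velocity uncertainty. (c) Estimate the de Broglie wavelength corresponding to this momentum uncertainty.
(a) Δp_min = 1.890 × 10^-25 kg·m/s
(b) Δv_min = 207.469 km/s
(c) λ_dB = 3.506 nm

Step-by-step:

(a) From the uncertainty principle:
Δp_min = ℏ/(2Δx) = (1.055e-34 J·s)/(2 × 2.790e-10 m) = 1.890e-25 kg·m/s

(b) The velocity uncertainty:
Δv = Δp/m = (1.890e-25 kg·m/s)/(9.109e-31 kg) = 2.075e+05 m/s = 207.469 km/s

(c) The de Broglie wavelength for this momentum:
λ = h/p = (6.626e-34 J·s)/(1.890e-25 kg·m/s) = 3.506e-09 m = 3.506 nm

Note: The de Broglie wavelength is comparable to the localization size, as expected from wave-particle duality.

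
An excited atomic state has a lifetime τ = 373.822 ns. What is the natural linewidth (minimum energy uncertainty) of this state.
880.382 peV

Using the energy-time uncertainty principle:
ΔEΔt ≥ ℏ/2

The lifetime τ represents the time uncertainty Δt.
The natural linewidth (minimum energy uncertainty) is:

ΔE = ℏ/(2τ)
ΔE = (1.055e-34 J·s) / (2 × 3.738e-07 s)
ΔE = 1.411e-28 J = 880.382 peV

This natural linewidth limits the precision of spectroscopic measurements.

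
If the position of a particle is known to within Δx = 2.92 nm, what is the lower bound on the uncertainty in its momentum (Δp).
1.806 × 10^-26 kg·m/s

Using the Heisenberg uncertainty principle:
ΔxΔp ≥ ℏ/2

The minimum uncertainty in momentum is:
Δp_min = ℏ/(2Δx)
Δp_min = (1.055e-34 J·s) / (2 × 2.920e-09 m)
Δp_min = 1.806e-26 kg·m/s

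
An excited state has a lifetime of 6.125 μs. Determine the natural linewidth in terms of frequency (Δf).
12.992 kHz

Using the energy-time uncertainty principle and E = hf:
ΔEΔt ≥ ℏ/2
hΔf·Δt ≥ ℏ/2

The minimum frequency uncertainty is:
Δf = ℏ/(2hτ) = 1/(4πτ)
Δf = 1/(4π × 6.125e-06 s)
Δf = 1.299e+04 Hz = 12.992 kHz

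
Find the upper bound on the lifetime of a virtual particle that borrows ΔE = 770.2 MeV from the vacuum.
4.273 × 10^-25 s

Using the energy-time uncertainty principle:
ΔEΔt ≥ ℏ/2

For a virtual particle borrowing energy ΔE, the maximum lifetime is:
Δt_max = ℏ/(2ΔE)

Converting energy:
ΔE = 770.2 MeV = 1.234e-10 J

Δt_max = (1.055e-34 J·s) / (2 × 1.234e-10 J)
Δt_max = 4.273e-25 s = 4.273 × 10^-25 s

Virtual particles with higher borrowed energy exist for shorter times.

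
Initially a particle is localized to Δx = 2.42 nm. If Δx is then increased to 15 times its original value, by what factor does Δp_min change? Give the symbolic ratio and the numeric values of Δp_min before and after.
Original Δp_min = 2.179 × 10^-26 kg·m/s; new Δp'_min = 1.453 × 10^-27 kg·m/s; ratio Δp'_min/Δp_min = 1/15.

From the uncertainty principle ΔxΔp ≥ ℏ/2, the minimum momentum uncertainty is Δp_min = ℏ/(2Δx).

Original (Δx = 2.42 nm = 2.420e-09 m):
Δp_min = (1.055e-34 J·s)/(2 × 2.420e-09 m) = 2.179e-26 kg·m/s

When Δx → 15Δx:
Δp'_min = ℏ/(2 × 15Δx) = (1/15) × ℏ/(2Δx) = (1/15) × Δp_min
Δp'_min = 1/15 × 2.179e-26 kg·m/s = 1.453e-27 kg·m/s

Since Δp_min ∝ 1/Δx, when Δx is increased to 15 times its original value, Δp_min decreases to 1/15 of its original value.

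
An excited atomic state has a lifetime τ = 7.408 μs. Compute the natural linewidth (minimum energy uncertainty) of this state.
44.426 peV

Using the energy-time uncertainty principle:
ΔEΔt ≥ ℏ/2

The lifetime τ represents the time uncertainty Δt.
The natural linewidth (minimum energy uncertainty) is:

ΔE = ℏ/(2τ)
ΔE = (1.055e-34 J·s) / (2 × 7.408e-06 s)
ΔE = 7.118e-30 J = 44.426 peV

This natural linewidth limits the precision of spectroscopic measurements.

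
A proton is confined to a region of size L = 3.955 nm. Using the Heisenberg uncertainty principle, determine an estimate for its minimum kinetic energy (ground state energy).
331.636 neV

Using the uncertainty principle to estimate ground state energy:

1. The position uncertainty is approximately the confinement size:
   Δx ≈ L = 3.955e-09 m

2. From ΔxΔp ≥ ℏ/2, the minimum momentum uncertainty is:
   Δp ≈ ℏ/(2L) = 1.333e-26 kg·m/s

3. The kinetic energy is approximately:
   KE ≈ (Δp)²/(2m) = (1.333e-26)²/(2 × 1.673e-27 kg)
   KE ≈ 5.313e-26 J = 331.636 neV

This is an order-of-magnitude estimate of the ground state energy.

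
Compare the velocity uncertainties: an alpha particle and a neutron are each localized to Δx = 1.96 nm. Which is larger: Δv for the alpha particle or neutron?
The neutron has the larger minimum velocity uncertainty, by a ratio of 4.0.

For both particles, Δp_min = ℏ/(2Δx) = 2.690e-26 kg·m/s (same for both).

The velocity uncertainty is Δv = Δp/m:
- alpha particle: Δv = 2.690e-26 / 6.645e-27 = 4.049e+00 m/s = 4.049 m/s
- neutron: Δv = 2.690e-26 / 1.675e-27 = 1.606e+01 m/s = 16.062 m/s

Ratio: 1.606e+01 / 4.049e+00 = 4.0

The lighter particle has larger velocity uncertainty because Δv ∝ 1/m.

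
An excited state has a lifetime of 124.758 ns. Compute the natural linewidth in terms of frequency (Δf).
637.855 kHz

Using the energy-time uncertainty principle and E = hf:
ΔEΔt ≥ ℏ/2
hΔf·Δt ≥ ℏ/2

The minimum frequency uncertainty is:
Δf = ℏ/(2hτ) = 1/(4πτ)
Δf = 1/(4π × 1.248e-07 s)
Δf = 6.379e+05 Hz = 637.855 kHz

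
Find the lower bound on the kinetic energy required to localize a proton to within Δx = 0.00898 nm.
64.328 meV

Localizing a particle requires giving it sufficient momentum uncertainty:

1. From uncertainty principle: Δp ≥ ℏ/(2Δx)
   Δp_min = (1.055e-34 J·s) / (2 × 8.980e-12 m)
   Δp_min = 5.872e-24 kg·m/s

2. This momentum uncertainty corresponds to kinetic energy:
   KE ≈ (Δp)²/(2m) = (5.872e-24)²/(2 × 1.673e-27 kg)
   KE = 1.031e-20 J = 64.328 meV

Tighter localization requires more energy.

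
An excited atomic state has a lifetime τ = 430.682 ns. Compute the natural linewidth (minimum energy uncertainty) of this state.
764.151 peV

Using the energy-time uncertainty principle:
ΔEΔt ≥ ℏ/2

The lifetime τ represents the time uncertainty Δt.
The natural linewidth (minimum energy uncertainty) is:

ΔE = ℏ/(2τ)
ΔE = (1.055e-34 J·s) / (2 × 4.307e-07 s)
ΔE = 1.224e-28 J = 764.151 peV

This natural linewidth limits the precision of spectroscopic measurements.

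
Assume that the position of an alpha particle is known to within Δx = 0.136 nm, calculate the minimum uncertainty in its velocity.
58.349 m/s

Using the Heisenberg uncertainty principle and Δp = mΔv:
ΔxΔp ≥ ℏ/2
Δx(mΔv) ≥ ℏ/2

The minimum uncertainty in velocity is:
Δv_min = ℏ/(2mΔx)
Δv_min = (1.055e-34 J·s) / (2 × 6.645e-27 kg × 1.360e-10 m)
Δv_min = 5.835e+01 m/s = 58.349 m/s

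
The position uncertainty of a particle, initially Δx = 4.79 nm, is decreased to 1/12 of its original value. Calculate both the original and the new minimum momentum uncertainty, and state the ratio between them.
Original Δp_min = 1.101 × 10^-26 kg·m/s; new Δp'_min = 1.321 × 10^-25 kg·m/s; ratio Δp'_min/Δp_min = 12.

From the uncertainty principle ΔxΔp ≥ ℏ/2, the minimum momentum uncertainty is Δp_min = ℏ/(2Δx).

Original (Δx = 4.79 nm = 4.790e-09 m):
Δp_min = (1.055e-34 J·s)/(2 × 4.790e-09 m) = 1.101e-26 kg·m/s

When Δx → (1/12)Δx:
Δp'_min = ℏ/(2 × (1/12)Δx) = 12 × ℏ/(2Δx) = 12 × Δp_min
Δp'_min = 12 × 1.101e-26 kg·m/s = 1.321e-25 kg·m/s

Since Δp_min ∝ 1/Δx, when Δx is decreased to 1/12 of its original value, Δp_min increases to 12 times its original value.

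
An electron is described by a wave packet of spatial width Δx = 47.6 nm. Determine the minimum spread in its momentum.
1.108 × 10^-27 kg·m/s

For a wave packet, the spatial width Δx and momentum spread Δp are related by the uncertainty principle:
ΔxΔp ≥ ℏ/2

The minimum momentum spread is:
Δp_min = ℏ/(2Δx)
Δp_min = (1.055e-34 J·s) / (2 × 4.760e-08 m)
Δp_min = 1.108e-27 kg·m/s

A wave packet cannot have both a well-defined position and well-defined momentum.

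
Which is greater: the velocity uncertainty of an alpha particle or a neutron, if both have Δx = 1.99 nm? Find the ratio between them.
The neutron has the larger minimum velocity uncertainty, by a ratio of 4.0.

For both particles, Δp_min = ℏ/(2Δx) = 2.650e-26 kg·m/s (same for both).

The velocity uncertainty is Δv = Δp/m:
- alpha particle: Δv = 2.650e-26 / 6.645e-27 = 3.988e+00 m/s = 3.988 m/s
- neutron: Δv = 2.650e-26 / 1.675e-27 = 1.582e+01 m/s = 15.820 m/s

Ratio: 1.582e+01 / 3.988e+00 = 4.0

The lighter particle has larger velocity uncertainty because Δv ∝ 1/m.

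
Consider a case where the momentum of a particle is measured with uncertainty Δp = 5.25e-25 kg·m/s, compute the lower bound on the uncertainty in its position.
100.435 pm

Using the Heisenberg uncertainty principle:
ΔxΔp ≥ ℏ/2

The minimum uncertainty in position is:
Δx_min = ℏ/(2Δp)
Δx_min = (1.055e-34 J·s) / (2 × 5.250e-25 kg·m/s)
Δx_min = 1.004e-10 m = 100.435 pm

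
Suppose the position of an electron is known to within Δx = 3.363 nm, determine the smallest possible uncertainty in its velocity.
17.212 km/s

Using the Heisenberg uncertainty principle and Δp = mΔv:
ΔxΔp ≥ ℏ/2
Δx(mΔv) ≥ ℏ/2

The minimum uncertainty in velocity is:
Δv_min = ℏ/(2mΔx)
Δv_min = (1.055e-34 J·s) / (2 × 9.109e-31 kg × 3.363e-09 m)
Δv_min = 1.721e+04 m/s = 17.212 km/s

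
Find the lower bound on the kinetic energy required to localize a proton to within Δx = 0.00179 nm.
1.619 eV

Localizing a particle requires giving it sufficient momentum uncertainty:

1. From uncertainty principle: Δp ≥ ℏ/(2Δx)
   Δp_min = (1.055e-34 J·s) / (2 × 1.790e-12 m)
   Δp_min = 2.946e-23 kg·m/s

2. This momentum uncertainty corresponds to kinetic energy:
   KE ≈ (Δp)²/(2m) = (2.946e-23)²/(2 × 1.673e-27 kg)
   KE = 2.594e-19 J = 1.619 eV

Tighter localization requires more energy.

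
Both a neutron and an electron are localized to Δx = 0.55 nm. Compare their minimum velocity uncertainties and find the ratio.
The electron has the larger minimum velocity uncertainty, by a ratio of 1838.7.

For both particles, Δp_min = ℏ/(2Δx) = 9.587e-26 kg·m/s (same for both).

The velocity uncertainty is Δv = Δp/m:
- neutron: Δv = 9.587e-26 / 1.675e-27 = 5.724e+01 m/s = 57.238 m/s
- electron: Δv = 9.587e-26 / 9.109e-31 = 1.052e+05 m/s = 105.243 km/s

Ratio: 1.052e+05 / 5.724e+01 = 1838.7

The lighter particle has larger velocity uncertainty because Δv ∝ 1/m.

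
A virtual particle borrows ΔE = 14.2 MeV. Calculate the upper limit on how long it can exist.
23.176 ys

Using the energy-time uncertainty principle:
ΔEΔt ≥ ℏ/2

For a virtual particle borrowing energy ΔE, the maximum lifetime is:
Δt_max = ℏ/(2ΔE)

Converting energy:
ΔE = 14.2 MeV = 2.275e-12 J

Δt_max = (1.055e-34 J·s) / (2 × 2.275e-12 J)
Δt_max = 2.318e-23 s = 23.176 ys

Virtual particles with higher borrowed energy exist for shorter times.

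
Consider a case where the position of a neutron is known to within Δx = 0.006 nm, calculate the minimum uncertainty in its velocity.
5.247 km/s

Using the Heisenberg uncertainty principle and Δp = mΔv:
ΔxΔp ≥ ℏ/2
Δx(mΔv) ≥ ℏ/2

The minimum uncertainty in velocity is:
Δv_min = ℏ/(2mΔx)
Δv_min = (1.055e-34 J·s) / (2 × 1.675e-27 kg × 6.000e-12 m)
Δv_min = 5.247e+03 m/s = 5.247 km/s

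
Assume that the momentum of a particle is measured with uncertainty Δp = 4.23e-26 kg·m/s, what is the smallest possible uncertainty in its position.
1.247 nm

Using the Heisenberg uncertainty principle:
ΔxΔp ≥ ℏ/2

The minimum uncertainty in position is:
Δx_min = ℏ/(2Δp)
Δx_min = (1.055e-34 J·s) / (2 × 4.230e-26 kg·m/s)
Δx_min = 1.247e-09 m = 1.247 nm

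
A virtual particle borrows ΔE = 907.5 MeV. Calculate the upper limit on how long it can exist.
3.627 × 10^-25 s

Using the energy-time uncertainty principle:
ΔEΔt ≥ ℏ/2

For a virtual particle borrowing energy ΔE, the maximum lifetime is:
Δt_max = ℏ/(2ΔE)

Converting energy:
ΔE = 907.5 MeV = 1.454e-10 J

Δt_max = (1.055e-34 J·s) / (2 × 1.454e-10 J)
Δt_max = 3.627e-25 s = 3.627 × 10^-25 s

Virtual particles with higher borrowed energy exist for shorter times.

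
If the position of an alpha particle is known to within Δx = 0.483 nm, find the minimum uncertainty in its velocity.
16.430 m/s

Using the Heisenberg uncertainty principle and Δp = mΔv:
ΔxΔp ≥ ℏ/2
Δx(mΔv) ≥ ℏ/2

The minimum uncertainty in velocity is:
Δv_min = ℏ/(2mΔx)
Δv_min = (1.055e-34 J·s) / (2 × 6.645e-27 kg × 4.830e-10 m)
Δv_min = 1.643e+01 m/s = 16.430 m/s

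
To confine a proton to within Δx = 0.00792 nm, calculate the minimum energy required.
82.700 meV

Localizing a particle requires giving it sufficient momentum uncertainty:

1. From uncertainty principle: Δp ≥ ℏ/(2Δx)
   Δp_min = (1.055e-34 J·s) / (2 × 7.920e-12 m)
   Δp_min = 6.658e-24 kg·m/s

2. This momentum uncertainty corresponds to kinetic energy:
   KE ≈ (Δp)²/(2m) = (6.658e-24)²/(2 × 1.673e-27 kg)
   KE = 1.325e-20 J = 82.700 meV

Tighter localization requires more energy.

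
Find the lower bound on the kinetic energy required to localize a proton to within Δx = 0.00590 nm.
149.022 meV

Localizing a particle requires giving it sufficient momentum uncertainty:

1. From uncertainty principle: Δp ≥ ℏ/(2Δx)
   Δp_min = (1.055e-34 J·s) / (2 × 5.900e-12 m)
   Δp_min = 8.937e-24 kg·m/s

2. This momentum uncertainty corresponds to kinetic energy:
   KE ≈ (Δp)²/(2m) = (8.937e-24)²/(2 × 1.673e-27 kg)
   KE = 2.388e-20 J = 149.022 meV

Tighter localization requires more energy.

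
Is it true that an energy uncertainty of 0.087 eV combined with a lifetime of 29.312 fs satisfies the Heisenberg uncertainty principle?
Yes, it satisfies the uncertainty relation.

Calculate the product ΔEΔt:
ΔE = 0.087 eV = 1.394e-20 J
ΔEΔt = (1.394e-20 J) × (2.931e-14 s)
ΔEΔt = 4.086e-34 J·s

Compare to the minimum allowed value ℏ/2:
ℏ/2 = 5.273e-35 J·s

Since ΔEΔt = 4.086e-34 J·s ≥ 5.273e-35 J·s = ℏ/2,
this satisfies the uncertainty relation.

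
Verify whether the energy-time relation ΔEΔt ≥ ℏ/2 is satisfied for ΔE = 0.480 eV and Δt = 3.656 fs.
Yes, it satisfies the uncertainty relation.

Calculate the product ΔEΔt:
ΔE = 0.480 eV = 7.690e-20 J
ΔEΔt = (7.690e-20 J) × (3.656e-15 s)
ΔEΔt = 2.812e-34 J·s

Compare to the minimum allowed value ℏ/2:
ℏ/2 = 5.273e-35 J·s

Since ΔEΔt = 2.812e-34 J·s ≥ 5.273e-35 J·s = ℏ/2,
this satisfies the uncertainty relation.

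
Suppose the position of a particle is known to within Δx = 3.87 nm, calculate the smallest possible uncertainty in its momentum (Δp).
1.362 × 10^-26 kg·m/s

Using the Heisenberg uncertainty principle:
ΔxΔp ≥ ℏ/2

The minimum uncertainty in momentum is:
Δp_min = ℏ/(2Δx)
Δp_min = (1.055e-34 J·s) / (2 × 3.870e-09 m)
Δp_min = 1.362e-26 kg·m/s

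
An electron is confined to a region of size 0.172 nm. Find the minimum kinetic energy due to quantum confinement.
321.963 meV

Using the uncertainty principle:

1. Position uncertainty: Δx ≈ 1.720e-10 m
2. Minimum momentum uncertainty: Δp = ℏ/(2Δx) = 3.066e-25 kg·m/s
3. Minimum kinetic energy:
   KE = (Δp)²/(2m) = (3.066e-25)²/(2 × 9.109e-31 kg)
   KE = 5.158e-20 J = 321.963 meV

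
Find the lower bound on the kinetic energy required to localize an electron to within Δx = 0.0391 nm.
6.230 eV

Localizing a particle requires giving it sufficient momentum uncertainty:

1. From uncertainty principle: Δp ≥ ℏ/(2Δx)
   Δp_min = (1.055e-34 J·s) / (2 × 3.910e-11 m)
   Δp_min = 1.349e-24 kg·m/s

2. This momentum uncertainty corresponds to kinetic energy:
   KE ≈ (Δp)²/(2m) = (1.349e-24)²/(2 × 9.109e-31 kg)
   KE = 9.982e-19 J = 6.230 eV

Tighter localization requires more energy.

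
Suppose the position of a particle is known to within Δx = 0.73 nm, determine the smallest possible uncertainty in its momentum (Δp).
7.223 × 10^-26 kg·m/s

Using the Heisenberg uncertainty principle:
ΔxΔp ≥ ℏ/2

The minimum uncertainty in momentum is:
Δp_min = ℏ/(2Δx)
Δp_min = (1.055e-34 J·s) / (2 × 7.300e-10 m)
Δp_min = 7.223e-26 kg·m/s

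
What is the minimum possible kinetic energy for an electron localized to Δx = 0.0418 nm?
5.451 eV

Localizing a particle requires giving it sufficient momentum uncertainty:

1. From uncertainty principle: Δp ≥ ℏ/(2Δx)
   Δp_min = (1.055e-34 J·s) / (2 × 4.180e-11 m)
   Δp_min = 1.261e-24 kg·m/s

2. This momentum uncertainty corresponds to kinetic energy:
   KE ≈ (Δp)²/(2m) = (1.261e-24)²/(2 × 9.109e-31 kg)
   KE = 8.734e-19 J = 5.451 eV

Tighter localization requires more energy.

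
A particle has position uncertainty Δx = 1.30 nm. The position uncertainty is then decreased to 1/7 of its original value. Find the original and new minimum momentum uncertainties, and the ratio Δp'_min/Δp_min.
Original Δp_min = 4.056 × 10^-26 kg·m/s; new Δp'_min = 2.839 × 10^-25 kg·m/s; ratio Δp'_min/Δp_min = 7.

From the uncertainty principle ΔxΔp ≥ ℏ/2, the minimum momentum uncertainty is Δp_min = ℏ/(2Δx).

Original (Δx = 1.30 nm = 1.300e-09 m):
Δp_min = (1.055e-34 J·s)/(2 × 1.300e-09 m) = 4.056e-26 kg·m/s

When Δx → (1/7)Δx:
Δp'_min = ℏ/(2 × (1/7)Δx) = 7 × ℏ/(2Δx) = 7 × Δp_min
Δp'_min = 7 × 4.056e-26 kg·m/s = 2.839e-25 kg·m/s

Since Δp_min ∝ 1/Δx, when Δx is decreased to 1/7 of its original value, Δp_min increases to 7 times its original value.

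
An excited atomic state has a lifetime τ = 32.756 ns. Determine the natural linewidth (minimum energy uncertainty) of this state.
10.047 neV

Using the energy-time uncertainty principle:
ΔEΔt ≥ ℏ/2

The lifetime τ represents the time uncertainty Δt.
The natural linewidth (minimum energy uncertainty) is:

ΔE = ℏ/(2τ)
ΔE = (1.055e-34 J·s) / (2 × 3.276e-08 s)
ΔE = 1.610e-27 J = 10.047 neV

This natural linewidth limits the precision of spectroscopic measurements.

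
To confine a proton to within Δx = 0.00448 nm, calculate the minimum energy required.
258.463 meV

Localizing a particle requires giving it sufficient momentum uncertainty:

1. From uncertainty principle: Δp ≥ ℏ/(2Δx)
   Δp_min = (1.055e-34 J·s) / (2 × 4.480e-12 m)
   Δp_min = 1.177e-23 kg·m/s

2. This momentum uncertainty corresponds to kinetic energy:
   KE ≈ (Δp)²/(2m) = (1.177e-23)²/(2 × 1.673e-27 kg)
   KE = 4.141e-20 J = 258.463 meV

Tighter localization requires more energy.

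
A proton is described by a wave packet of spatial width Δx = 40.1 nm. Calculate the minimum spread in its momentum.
1.315 × 10^-27 kg·m/s

For a wave packet, the spatial width Δx and momentum spread Δp are related by the uncertainty principle:
ΔxΔp ≥ ℏ/2

The minimum momentum spread is:
Δp_min = ℏ/(2Δx)
Δp_min = (1.055e-34 J·s) / (2 × 4.010e-08 m)
Δp_min = 1.315e-27 kg·m/s

A wave packet cannot have both a well-defined position and well-defined momentum.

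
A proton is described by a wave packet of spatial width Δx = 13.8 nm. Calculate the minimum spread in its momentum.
3.821 × 10^-27 kg·m/s

For a wave packet, the spatial width Δx and momentum spread Δp are related by the uncertainty principle:
ΔxΔp ≥ ℏ/2

The minimum momentum spread is:
Δp_min = ℏ/(2Δx)
Δp_min = (1.055e-34 J·s) / (2 × 1.380e-08 m)
Δp_min = 3.821e-27 kg·m/s

A wave packet cannot have both a well-defined position and well-defined momentum.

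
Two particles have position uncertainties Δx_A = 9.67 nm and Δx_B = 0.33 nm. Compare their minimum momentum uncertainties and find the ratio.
Particle B has the larger minimum momentum uncertainty, by a factor of 29.30.

For each particle, the minimum momentum uncertainty is Δp_min = ℏ/(2Δx):

Particle A: Δp_A = ℏ/(2×9.670e-09 m) = 5.453e-27 kg·m/s
Particle B: Δp_B = ℏ/(2×3.300e-10 m) = 1.598e-25 kg·m/s

Ratio: Δp_B/Δp_A = 29.30

Since Δp_min ∝ 1/Δx, the particle with smaller position uncertainty (B) has larger momentum uncertainty.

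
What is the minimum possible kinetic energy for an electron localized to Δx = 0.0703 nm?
1.927 eV

Localizing a particle requires giving it sufficient momentum uncertainty:

1. From uncertainty principle: Δp ≥ ℏ/(2Δx)
   Δp_min = (1.055e-34 J·s) / (2 × 7.030e-11 m)
   Δp_min = 7.501e-25 kg·m/s

2. This momentum uncertainty corresponds to kinetic energy:
   KE ≈ (Δp)²/(2m) = (7.501e-25)²/(2 × 9.109e-31 kg)
   KE = 3.088e-19 J = 1.927 eV

Tighter localization requires more energy.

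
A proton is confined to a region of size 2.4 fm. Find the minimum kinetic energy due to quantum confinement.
900.599 keV

Using the uncertainty principle:

1. Position uncertainty: Δx ≈ 2.400e-15 m
2. Minimum momentum uncertainty: Δp = ℏ/(2Δx) = 2.197e-20 kg·m/s
3. Minimum kinetic energy:
   KE = (Δp)²/(2m) = (2.197e-20)²/(2 × 1.673e-27 kg)
   KE = 1.443e-13 J = 900.599 keV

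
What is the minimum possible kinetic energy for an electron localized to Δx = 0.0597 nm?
2.672 eV

Localizing a particle requires giving it sufficient momentum uncertainty:

1. From uncertainty principle: Δp ≥ ℏ/(2Δx)
   Δp_min = (1.055e-34 J·s) / (2 × 5.970e-11 m)
   Δp_min = 8.832e-25 kg·m/s

2. This momentum uncertainty corresponds to kinetic energy:
   KE ≈ (Δp)²/(2m) = (8.832e-25)²/(2 × 9.109e-31 kg)
   KE = 4.282e-19 J = 2.672 eV

Tighter localization requires more energy.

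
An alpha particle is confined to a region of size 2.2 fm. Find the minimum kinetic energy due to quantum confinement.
269.795 keV

Using the uncertainty principle:

1. Position uncertainty: Δx ≈ 2.200e-15 m
2. Minimum momentum uncertainty: Δp = ℏ/(2Δx) = 2.397e-20 kg·m/s
3. Minimum kinetic energy:
   KE = (Δp)²/(2m) = (2.397e-20)²/(2 × 6.645e-27 kg)
   KE = 4.323e-14 J = 269.795 keV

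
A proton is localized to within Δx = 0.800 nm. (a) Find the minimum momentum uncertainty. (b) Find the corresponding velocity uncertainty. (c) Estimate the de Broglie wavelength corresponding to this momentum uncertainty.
(a) Δp_min = 6.591 × 10^-26 kg·m/s
(b) Δv_min = 39.406 m/s
(c) λ_dB = 10.053 nm

Step-by-step:

(a) From the uncertainty principle:
Δp_min = ℏ/(2Δx) = (1.055e-34 J·s)/(2 × 8.000e-10 m) = 6.591e-26 kg·m/s

(b) The velocity uncertainty:
Δv = Δp/m = (6.591e-26 kg·m/s)/(1.673e-27 kg) = 3.941e+01 m/s = 39.406 m/s

(c) The de Broglie wavelength for this momentum:
λ = h/p = (6.626e-34 J·s)/(6.591e-26 kg·m/s) = 1.005e-08 m = 10.053 nm

Note: The de Broglie wavelength is comparable to the localization size, as expected from wave-particle duality.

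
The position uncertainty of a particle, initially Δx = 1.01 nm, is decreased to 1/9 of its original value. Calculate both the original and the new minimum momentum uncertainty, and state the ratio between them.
Original Δp_min = 5.221 × 10^-26 kg·m/s; new Δp'_min = 4.699 × 10^-25 kg·m/s; ratio Δp'_min/Δp_min = 9.

From the uncertainty principle ΔxΔp ≥ ℏ/2, the minimum momentum uncertainty is Δp_min = ℏ/(2Δx).

Original (Δx = 1.01 nm = 1.010e-09 m):
Δp_min = (1.055e-34 J·s)/(2 × 1.010e-09 m) = 5.221e-26 kg·m/s

When Δx → (1/9)Δx:
Δp'_min = ℏ/(2 × (1/9)Δx) = 9 × ℏ/(2Δx) = 9 × Δp_min
Δp'_min = 9 × 5.221e-26 kg·m/s = 4.699e-25 kg·m/s

Since Δp_min ∝ 1/Δx, when Δx is decreased to 1/9 of its original value, Δp_min increases to 9 times its original value.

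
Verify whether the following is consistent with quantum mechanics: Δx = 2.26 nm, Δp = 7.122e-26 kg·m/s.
Yes, it satisfies the uncertainty principle.

Calculate the product ΔxΔp:
ΔxΔp = (2.260e-09 m) × (7.122e-26 kg·m/s)
ΔxΔp = 1.610e-34 J·s

Compare to the minimum allowed value ℏ/2:
ℏ/2 = 5.273e-35 J·s

Since ΔxΔp = 1.610e-34 J·s ≥ 5.273e-35 J·s = ℏ/2,
the measurement satisfies the uncertainty principle.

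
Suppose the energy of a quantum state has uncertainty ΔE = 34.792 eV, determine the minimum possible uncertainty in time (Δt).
9.459 as

Using the energy-time uncertainty principle:
ΔEΔt ≥ ℏ/2

The minimum uncertainty in time is:
Δt_min = ℏ/(2ΔE)
Δt_min = (1.055e-34 J·s) / (2 × 5.574e-18 J)
Δt_min = 9.459e-18 s = 9.459 as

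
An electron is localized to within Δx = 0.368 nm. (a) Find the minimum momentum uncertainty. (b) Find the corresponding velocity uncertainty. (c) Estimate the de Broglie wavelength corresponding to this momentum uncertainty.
(a) Δp_min = 1.433 × 10^-25 kg·m/s
(b) Δv_min = 157.293 km/s
(c) λ_dB = 4.624 nm

Step-by-step:

(a) From the uncertainty principle:
Δp_min = ℏ/(2Δx) = (1.055e-34 J·s)/(2 × 3.680e-10 m) = 1.433e-25 kg·m/s

(b) The velocity uncertainty:
Δv = Δp/m = (1.433e-25 kg·m/s)/(9.109e-31 kg) = 1.573e+05 m/s = 157.293 km/s

(c) The de Broglie wavelength for this momentum:
λ = h/p = (6.626e-34 J·s)/(1.433e-25 kg·m/s) = 4.624e-09 m = 4.624 nm

Note: The de Broglie wavelength is comparable to the localization size, as expected from wave-particle duality.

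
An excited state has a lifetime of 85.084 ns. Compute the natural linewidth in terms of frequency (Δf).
935.281 kHz

Using the energy-time uncertainty principle and E = hf:
ΔEΔt ≥ ℏ/2
hΔf·Δt ≥ ℏ/2

The minimum frequency uncertainty is:
Δf = ℏ/(2hτ) = 1/(4πτ)
Δf = 1/(4π × 8.508e-08 s)
Δf = 9.353e+05 Hz = 935.281 kHz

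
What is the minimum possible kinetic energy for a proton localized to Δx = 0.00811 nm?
78.870 meV

Localizing a particle requires giving it sufficient momentum uncertainty:

1. From uncertainty principle: Δp ≥ ℏ/(2Δx)
   Δp_min = (1.055e-34 J·s) / (2 × 8.110e-12 m)
   Δp_min = 6.502e-24 kg·m/s

2. This momentum uncertainty corresponds to kinetic energy:
   KE ≈ (Δp)²/(2m) = (6.502e-24)²/(2 × 1.673e-27 kg)
   KE = 1.264e-20 J = 78.870 meV

Tighter localization requires more energy.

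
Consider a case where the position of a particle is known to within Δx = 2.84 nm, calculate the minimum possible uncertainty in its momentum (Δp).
1.857 × 10^-26 kg·m/s

Using the Heisenberg uncertainty principle:
ΔxΔp ≥ ℏ/2

The minimum uncertainty in momentum is:
Δp_min = ℏ/(2Δx)
Δp_min = (1.055e-34 J·s) / (2 × 2.840e-09 m)
Δp_min = 1.857e-26 kg·m/s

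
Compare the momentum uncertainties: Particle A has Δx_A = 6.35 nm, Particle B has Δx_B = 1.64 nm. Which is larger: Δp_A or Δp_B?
Particle B has the larger minimum momentum uncertainty, by a factor of 3.87.

For each particle, the minimum momentum uncertainty is Δp_min = ℏ/(2Δx):

Particle A: Δp_A = ℏ/(2×6.350e-09 m) = 8.304e-27 kg·m/s
Particle B: Δp_B = ℏ/(2×1.640e-09 m) = 3.215e-26 kg·m/s

Ratio: Δp_B/Δp_A = 3.87

Since Δp_min ∝ 1/Δx, the particle with smaller position uncertainty (B) has larger momentum uncertainty.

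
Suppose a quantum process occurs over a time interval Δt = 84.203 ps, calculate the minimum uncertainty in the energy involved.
3.908 μeV

Using the energy-time uncertainty principle:
ΔEΔt ≥ ℏ/2

The minimum uncertainty in energy is:
ΔE_min = ℏ/(2Δt)
ΔE_min = (1.055e-34 J·s) / (2 × 8.420e-11 s)
ΔE_min = 6.262e-25 J = 3.908 μeV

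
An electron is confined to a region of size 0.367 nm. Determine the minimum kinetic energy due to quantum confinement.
70.718 meV

Using the uncertainty principle:

1. Position uncertainty: Δx ≈ 3.670e-10 m
2. Minimum momentum uncertainty: Δp = ℏ/(2Δx) = 1.437e-25 kg·m/s
3. Minimum kinetic energy:
   KE = (Δp)²/(2m) = (1.437e-25)²/(2 × 9.109e-31 kg)
   KE = 1.133e-20 J = 70.718 meV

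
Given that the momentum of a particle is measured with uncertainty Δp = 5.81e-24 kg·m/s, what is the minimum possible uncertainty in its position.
9.075 pm

Using the Heisenberg uncertainty principle:
ΔxΔp ≥ ℏ/2

The minimum uncertainty in position is:
Δx_min = ℏ/(2Δp)
Δx_min = (1.055e-34 J·s) / (2 × 5.810e-24 kg·m/s)
Δx_min = 9.075e-12 m = 9.075 pm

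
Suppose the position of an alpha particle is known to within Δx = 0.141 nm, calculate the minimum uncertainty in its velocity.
56.280 m/s

Using the Heisenberg uncertainty principle and Δp = mΔv:
ΔxΔp ≥ ℏ/2
Δx(mΔv) ≥ ℏ/2

The minimum uncertainty in velocity is:
Δv_min = ℏ/(2mΔx)
Δv_min = (1.055e-34 J·s) / (2 × 6.645e-27 kg × 1.410e-10 m)
Δv_min = 5.628e+01 m/s = 56.280 m/s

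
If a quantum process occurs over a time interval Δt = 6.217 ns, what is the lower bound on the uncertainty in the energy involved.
52.936 neV

Using the energy-time uncertainty principle:
ΔEΔt ≥ ℏ/2

The minimum uncertainty in energy is:
ΔE_min = ℏ/(2Δt)
ΔE_min = (1.055e-34 J·s) / (2 × 6.217e-09 s)
ΔE_min = 8.481e-27 J = 52.936 neV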